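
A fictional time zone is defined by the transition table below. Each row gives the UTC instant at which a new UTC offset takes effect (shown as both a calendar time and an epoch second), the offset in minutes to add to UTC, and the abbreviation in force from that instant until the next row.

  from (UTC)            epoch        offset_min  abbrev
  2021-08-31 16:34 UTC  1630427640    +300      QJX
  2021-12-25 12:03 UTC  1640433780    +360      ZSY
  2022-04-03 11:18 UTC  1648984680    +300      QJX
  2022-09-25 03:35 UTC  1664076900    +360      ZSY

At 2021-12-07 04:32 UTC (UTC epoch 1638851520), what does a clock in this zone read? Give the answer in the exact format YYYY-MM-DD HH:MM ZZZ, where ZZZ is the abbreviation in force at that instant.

Query: 2021-12-07 04:32 UTC
Rule 1/4 (QJX, +05:00): 2021-08-31 16:34 UTC ≤ query < 2021-12-25 12:03 UTC
4·60 + 32 + 300 = 572 min
572 = 0·1440 + 572; 572 = 9·60 + 32 → 09:32, same day
→ 2021-12-07 09:32 QJX

2021-12-07 09:32 QJX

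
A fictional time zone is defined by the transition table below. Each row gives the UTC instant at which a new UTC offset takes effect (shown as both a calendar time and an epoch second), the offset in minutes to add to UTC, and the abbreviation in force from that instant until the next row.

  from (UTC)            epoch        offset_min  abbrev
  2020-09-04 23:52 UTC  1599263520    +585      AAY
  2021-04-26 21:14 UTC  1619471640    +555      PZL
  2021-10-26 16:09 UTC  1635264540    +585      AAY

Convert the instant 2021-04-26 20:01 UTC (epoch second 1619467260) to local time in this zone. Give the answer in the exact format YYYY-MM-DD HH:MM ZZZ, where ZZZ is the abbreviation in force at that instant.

2021-04-27 05:46 AAY

Query: 2021-04-26 20:01 UTC
Rule 1/3 (AAY, +09:45): 2020-09-04 23:52 UTC ≤ query < 2021-04-26 21:14 UTC
20·60 + 1 + 585 = 1786 min
1786 = 1·1440 + 346; 346 = 5·60 + 46 → 05:46, 2021-04-26 + 1 day = 2021-04-27
→ 2021-04-27 05:46 AAY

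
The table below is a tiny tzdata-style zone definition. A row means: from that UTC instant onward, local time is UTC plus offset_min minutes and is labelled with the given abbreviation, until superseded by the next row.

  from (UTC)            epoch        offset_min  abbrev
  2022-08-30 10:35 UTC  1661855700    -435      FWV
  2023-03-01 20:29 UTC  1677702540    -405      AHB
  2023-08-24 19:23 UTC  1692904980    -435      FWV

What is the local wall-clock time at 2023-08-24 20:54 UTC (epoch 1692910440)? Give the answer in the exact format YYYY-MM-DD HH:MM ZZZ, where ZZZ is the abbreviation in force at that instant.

Query: 2023-08-24 20:54 UTC
Rule 3/3 (FWV, -07:15): 2023-08-24 19:23 UTC ≤ query < +∞
20·60 + 54 - 435 = 819 min
819 = 0·1440 + 819; 819 = 13·60 + 39 → 13:39, same day
→ 2023-08-24 13:39 FWV

2023-08-24 13:39 FWV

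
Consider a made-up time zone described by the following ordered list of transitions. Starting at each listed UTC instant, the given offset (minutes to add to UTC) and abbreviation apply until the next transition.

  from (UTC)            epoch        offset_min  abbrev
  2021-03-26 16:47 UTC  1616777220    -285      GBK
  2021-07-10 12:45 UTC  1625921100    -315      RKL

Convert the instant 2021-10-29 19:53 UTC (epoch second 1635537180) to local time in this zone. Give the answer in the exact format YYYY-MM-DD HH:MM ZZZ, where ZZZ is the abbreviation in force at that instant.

Query: 2021-10-29 19:53 UTC
Rule 2/2 (RKL, -05:15): 2021-07-10 12:45 UTC ≤ query < +∞
19·60 + 53 - 315 = 878 min
878 = 0·1440 + 878; 878 = 14·60 + 38 → 14:38, same day
→ 2021-10-29 14:38 RKL

2021-10-29 14:38 RKL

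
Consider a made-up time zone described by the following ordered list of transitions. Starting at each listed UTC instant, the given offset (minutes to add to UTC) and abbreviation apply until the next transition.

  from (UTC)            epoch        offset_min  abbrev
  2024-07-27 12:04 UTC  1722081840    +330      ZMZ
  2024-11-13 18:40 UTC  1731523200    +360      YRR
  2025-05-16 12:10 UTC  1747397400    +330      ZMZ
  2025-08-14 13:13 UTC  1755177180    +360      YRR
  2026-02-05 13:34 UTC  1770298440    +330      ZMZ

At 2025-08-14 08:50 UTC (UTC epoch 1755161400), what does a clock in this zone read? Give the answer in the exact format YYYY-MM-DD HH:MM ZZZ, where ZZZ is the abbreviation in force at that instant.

Query: 2025-08-14 08:50 UTC
Rule 3/5 (ZMZ, +05:30): 2025-05-16 12:10 UTC ≤ query < 2025-08-14 13:13 UTC
8·60 + 50 + 330 = 860 min
860 = 0·1440 + 860; 860 = 14·60 + 20 → 14:20, same day
→ 2025-08-14 14:20 ZMZ

2025-08-14 14:20 ZMZ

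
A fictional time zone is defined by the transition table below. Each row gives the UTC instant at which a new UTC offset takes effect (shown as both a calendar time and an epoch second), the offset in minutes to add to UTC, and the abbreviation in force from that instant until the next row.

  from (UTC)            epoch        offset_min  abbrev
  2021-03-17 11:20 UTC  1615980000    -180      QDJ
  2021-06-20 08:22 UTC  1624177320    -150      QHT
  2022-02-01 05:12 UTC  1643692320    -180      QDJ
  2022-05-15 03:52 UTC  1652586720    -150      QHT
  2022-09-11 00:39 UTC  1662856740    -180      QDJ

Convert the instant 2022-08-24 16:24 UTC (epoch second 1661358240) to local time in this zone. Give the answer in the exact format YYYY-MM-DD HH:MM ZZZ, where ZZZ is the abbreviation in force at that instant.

Query: 2022-08-24 16:24 UTC
Rule 4/5 (QHT, -02:30): 2022-05-15 03:52 UTC ≤ query < 2022-09-11 00:39 UTC
16·60 + 24 - 150 = 834 min
834 = 0·1440 + 834; 834 = 13·60 + 54 → 13:54, same day
→ 2022-08-24 13:54 QHT

2022-08-24 13:54 QHT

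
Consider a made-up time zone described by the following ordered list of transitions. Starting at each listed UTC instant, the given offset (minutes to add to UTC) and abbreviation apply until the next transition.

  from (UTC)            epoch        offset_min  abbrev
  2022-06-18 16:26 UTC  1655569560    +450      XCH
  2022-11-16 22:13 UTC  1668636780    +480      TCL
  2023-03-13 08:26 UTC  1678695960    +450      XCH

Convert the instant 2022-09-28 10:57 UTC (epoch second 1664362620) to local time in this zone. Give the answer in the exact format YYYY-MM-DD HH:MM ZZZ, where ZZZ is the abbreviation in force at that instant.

2022-09-28 18:27 XCH

Query: 2022-09-28 10:57 UTC
Rule 1/3 (XCH, +07:30): 2022-06-18 16:26 UTC ≤ query < 2022-11-16 22:13 UTC
10·60 + 57 + 450 = 1107 min
1107 = 0·1440 + 1107; 1107 = 18·60 + 27 → 18:27, same day
→ 2022-09-28 18:27 XCH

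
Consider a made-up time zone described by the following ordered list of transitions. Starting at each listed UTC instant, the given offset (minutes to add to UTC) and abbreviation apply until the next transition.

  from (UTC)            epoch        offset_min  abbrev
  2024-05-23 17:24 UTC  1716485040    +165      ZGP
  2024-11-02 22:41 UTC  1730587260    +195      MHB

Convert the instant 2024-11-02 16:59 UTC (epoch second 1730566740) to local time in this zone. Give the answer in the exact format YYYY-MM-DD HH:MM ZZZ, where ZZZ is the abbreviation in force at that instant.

Query: 2024-11-02 16:59 UTC
Rule 1/2 (ZGP, +02:45): 2024-05-23 17:24 UTC ≤ query < 2024-11-02 22:41 UTC
16·60 + 59 + 165 = 1184 min
1184 = 0·1440 + 1184; 1184 = 19·60 + 44 → 19:44, same day
→ 2024-11-02 19:44 ZGP

2024-11-02 19:44 ZGP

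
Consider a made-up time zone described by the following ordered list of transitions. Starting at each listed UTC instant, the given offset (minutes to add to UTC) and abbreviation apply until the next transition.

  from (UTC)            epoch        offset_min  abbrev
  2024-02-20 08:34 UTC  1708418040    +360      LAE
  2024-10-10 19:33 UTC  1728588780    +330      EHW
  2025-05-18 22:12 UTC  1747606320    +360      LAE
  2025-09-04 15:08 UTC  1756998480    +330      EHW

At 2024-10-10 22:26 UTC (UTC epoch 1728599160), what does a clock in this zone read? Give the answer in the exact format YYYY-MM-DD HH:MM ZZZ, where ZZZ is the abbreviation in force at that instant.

Query: 2024-10-10 22:26 UTC
Rule 2/4 (EHW, +05:30): 2024-10-10 19:33 UTC ≤ query < 2025-05-18 22:12 UTC
22·60 + 26 + 330 = 1676 min
1676 = 1·1440 + 236; 236 = 3·60 + 56 → 03:56, 2024-10-10 + 1 day = 2024-10-11
→ 2024-10-11 03:56 EHW

2024-10-11 03:56 EHW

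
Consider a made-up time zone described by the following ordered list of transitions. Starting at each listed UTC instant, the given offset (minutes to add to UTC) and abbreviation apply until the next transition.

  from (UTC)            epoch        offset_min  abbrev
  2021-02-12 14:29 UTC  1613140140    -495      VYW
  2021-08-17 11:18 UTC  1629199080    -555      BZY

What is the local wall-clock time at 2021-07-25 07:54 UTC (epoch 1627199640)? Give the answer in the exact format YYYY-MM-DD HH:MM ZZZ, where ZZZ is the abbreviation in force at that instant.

2021-07-24 23:39 VYW

Query: 2021-07-25 07:54 UTC
Rule 1/2 (VYW, -08:15): 2021-02-12 14:29 UTC ≤ query < 2021-08-17 11:18 UTC
7·60 + 54 - 495 = -21 min
-21 = -1·1440 + 1419; 1419 = 23·60 + 39 → 23:39, 2021-07-25 - 1 day = 2021-07-24
→ 2021-07-24 23:39 VYW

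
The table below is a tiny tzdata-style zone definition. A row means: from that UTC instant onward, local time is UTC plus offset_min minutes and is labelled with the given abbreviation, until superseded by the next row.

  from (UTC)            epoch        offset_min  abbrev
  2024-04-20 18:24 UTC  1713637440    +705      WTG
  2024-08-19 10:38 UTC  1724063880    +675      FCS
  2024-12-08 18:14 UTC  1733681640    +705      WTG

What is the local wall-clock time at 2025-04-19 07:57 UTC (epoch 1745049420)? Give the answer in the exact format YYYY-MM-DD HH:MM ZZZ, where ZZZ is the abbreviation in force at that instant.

Query: 2025-04-19 07:57 UTC
Rule 3/3 (WTG, +11:45): 2024-12-08 18:14 UTC ≤ query < +∞
7·60 + 57 + 705 = 1182 min
1182 = 0·1440 + 1182; 1182 = 19·60 + 42 → 19:42, same day
→ 2025-04-19 19:42 WTG

2025-04-19 19:42 WTG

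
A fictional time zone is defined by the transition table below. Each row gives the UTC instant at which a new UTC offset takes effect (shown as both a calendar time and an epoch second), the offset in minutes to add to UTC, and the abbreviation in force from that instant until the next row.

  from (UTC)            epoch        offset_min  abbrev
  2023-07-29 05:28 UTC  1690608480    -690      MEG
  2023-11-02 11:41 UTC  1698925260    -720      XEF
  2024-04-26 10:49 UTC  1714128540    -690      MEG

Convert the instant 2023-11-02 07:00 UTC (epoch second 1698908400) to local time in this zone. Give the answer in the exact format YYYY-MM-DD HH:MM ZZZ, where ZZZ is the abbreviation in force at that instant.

Query: 2023-11-02 07:00 UTC
Rule 1/3 (MEG, -11:30): 2023-07-29 05:28 UTC ≤ query < 2023-11-02 11:41 UTC
7·60 + 0 - 690 = -270 min
-270 = -1·1440 + 1170; 1170 = 19·60 + 30 → 19:30, 2023-11-02 - 1 day = 2023-11-01
→ 2023-11-01 19:30 MEG

2023-11-01 19:30 MEG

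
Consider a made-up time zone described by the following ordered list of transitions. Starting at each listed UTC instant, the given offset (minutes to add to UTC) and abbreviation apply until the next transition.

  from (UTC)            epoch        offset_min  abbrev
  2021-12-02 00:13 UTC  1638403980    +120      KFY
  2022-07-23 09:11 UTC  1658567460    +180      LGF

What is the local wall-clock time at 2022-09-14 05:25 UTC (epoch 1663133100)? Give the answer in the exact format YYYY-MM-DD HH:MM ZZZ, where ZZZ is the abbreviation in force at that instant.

Query: 2022-09-14 05:25 UTC
Rule 2/2 (LGF, +03:00): 2022-07-23 09:11 UTC ≤ query < +∞
5·60 + 25 + 180 = 505 min
505 = 0·1440 + 505; 505 = 8·60 + 25 → 08:25, same day
→ 2022-09-14 08:25 LGF

2022-09-14 08:25 LGF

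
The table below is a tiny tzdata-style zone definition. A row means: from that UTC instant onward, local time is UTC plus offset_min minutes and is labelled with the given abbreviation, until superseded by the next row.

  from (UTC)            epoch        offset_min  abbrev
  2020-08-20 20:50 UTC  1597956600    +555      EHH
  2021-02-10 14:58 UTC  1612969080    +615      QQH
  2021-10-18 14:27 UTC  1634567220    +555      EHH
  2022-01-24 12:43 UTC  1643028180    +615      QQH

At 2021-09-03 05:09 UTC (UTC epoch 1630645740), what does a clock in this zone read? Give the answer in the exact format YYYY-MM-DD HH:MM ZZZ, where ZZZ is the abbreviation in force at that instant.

Query: 2021-09-03 05:09 UTC
Rule 2/4 (QQH, +10:15): 2021-02-10 14:58 UTC ≤ query < 2021-10-18 14:27 UTC
5·60 + 9 + 615 = 924 min
924 = 0·1440 + 924; 924 = 15·60 + 24 → 15:24, same day
→ 2021-09-03 15:24 QQH

2021-09-03 15:24 QQH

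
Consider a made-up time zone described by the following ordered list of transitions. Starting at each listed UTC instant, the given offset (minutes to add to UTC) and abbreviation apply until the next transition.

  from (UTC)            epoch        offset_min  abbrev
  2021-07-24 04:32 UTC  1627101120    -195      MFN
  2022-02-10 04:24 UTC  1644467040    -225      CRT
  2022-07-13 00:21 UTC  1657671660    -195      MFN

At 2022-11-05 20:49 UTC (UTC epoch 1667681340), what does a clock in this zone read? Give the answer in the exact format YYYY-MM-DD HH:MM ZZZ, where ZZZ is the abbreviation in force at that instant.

Query: 2022-11-05 20:49 UTC
Rule 3/3 (MFN, -03:15): 2022-07-13 00:21 UTC ≤ query < +∞
20·60 + 49 - 195 = 1054 min
1054 = 0·1440 + 1054; 1054 = 17·60 + 34 → 17:34, same day
→ 2022-11-05 17:34 MFN

2022-11-05 17:34 MFN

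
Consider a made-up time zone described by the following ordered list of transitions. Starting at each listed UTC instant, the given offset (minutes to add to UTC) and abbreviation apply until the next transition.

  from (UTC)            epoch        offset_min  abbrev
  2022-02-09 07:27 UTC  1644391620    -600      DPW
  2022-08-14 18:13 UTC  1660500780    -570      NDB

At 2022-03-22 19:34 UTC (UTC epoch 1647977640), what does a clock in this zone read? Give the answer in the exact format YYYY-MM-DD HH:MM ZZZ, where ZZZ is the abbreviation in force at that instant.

Query: 2022-03-22 19:34 UTC
Rule 1/2 (DPW, -10:00): 2022-02-09 07:27 UTC ≤ query < 2022-08-14 18:13 UTC
19·60 + 34 - 600 = 574 min
574 = 0·1440 + 574; 574 = 9·60 + 34 → 09:34, same day
→ 2022-03-22 09:34 DPW

2022-03-22 09:34 DPW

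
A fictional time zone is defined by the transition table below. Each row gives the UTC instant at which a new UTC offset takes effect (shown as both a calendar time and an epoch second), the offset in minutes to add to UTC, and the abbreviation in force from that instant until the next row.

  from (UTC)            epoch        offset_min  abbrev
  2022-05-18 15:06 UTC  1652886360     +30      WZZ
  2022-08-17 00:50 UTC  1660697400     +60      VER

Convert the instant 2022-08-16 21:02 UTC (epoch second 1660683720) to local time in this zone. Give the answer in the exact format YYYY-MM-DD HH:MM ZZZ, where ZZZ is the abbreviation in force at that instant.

Query: 2022-08-16 21:02 UTC
Rule 1/2 (WZZ, +00:30): 2022-05-18 15:06 UTC ≤ query < 2022-08-17 00:50 UTC
21·60 + 2 + 30 = 1292 min
1292 = 0·1440 + 1292; 1292 = 21·60 + 32 → 21:32, same day
→ 2022-08-16 21:32 WZZ

2022-08-16 21:32 WZZ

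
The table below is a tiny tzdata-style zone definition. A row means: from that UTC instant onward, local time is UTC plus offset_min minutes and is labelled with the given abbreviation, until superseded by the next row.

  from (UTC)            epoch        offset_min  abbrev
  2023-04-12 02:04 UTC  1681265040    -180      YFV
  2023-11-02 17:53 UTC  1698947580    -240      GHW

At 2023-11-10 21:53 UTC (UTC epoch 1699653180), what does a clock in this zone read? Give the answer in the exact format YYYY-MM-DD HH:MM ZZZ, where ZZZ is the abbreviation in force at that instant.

Query: 2023-11-10 21:53 UTC
Rule 2/2 (GHW, -04:00): 2023-11-02 17:53 UTC ≤ query < +∞
21·60 + 53 - 240 = 1073 min
1073 = 0·1440 + 1073; 1073 = 17·60 + 53 → 17:53, same day
→ 2023-11-10 17:53 GHW

2023-11-10 17:53 GHW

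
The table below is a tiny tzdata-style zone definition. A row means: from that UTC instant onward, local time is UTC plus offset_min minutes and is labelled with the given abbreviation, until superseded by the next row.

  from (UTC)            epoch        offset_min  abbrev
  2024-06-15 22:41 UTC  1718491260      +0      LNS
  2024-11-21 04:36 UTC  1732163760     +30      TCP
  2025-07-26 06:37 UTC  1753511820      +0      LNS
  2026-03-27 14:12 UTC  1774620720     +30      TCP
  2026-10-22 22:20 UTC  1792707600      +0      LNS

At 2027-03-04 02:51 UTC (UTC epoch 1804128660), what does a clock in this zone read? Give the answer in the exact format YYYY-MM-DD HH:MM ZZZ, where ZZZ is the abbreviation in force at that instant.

2027-03-04 02:51 LNS

Query: 2027-03-04 02:51 UTC
Rule 5/5 (LNS, +00:00): 2026-10-22 22:20 UTC ≤ query < +∞
2·60 + 51 + 0 = 171 min
171 = 0·1440 + 171; 171 = 2·60 + 51 → 02:51, same day
→ 2027-03-04 02:51 LNS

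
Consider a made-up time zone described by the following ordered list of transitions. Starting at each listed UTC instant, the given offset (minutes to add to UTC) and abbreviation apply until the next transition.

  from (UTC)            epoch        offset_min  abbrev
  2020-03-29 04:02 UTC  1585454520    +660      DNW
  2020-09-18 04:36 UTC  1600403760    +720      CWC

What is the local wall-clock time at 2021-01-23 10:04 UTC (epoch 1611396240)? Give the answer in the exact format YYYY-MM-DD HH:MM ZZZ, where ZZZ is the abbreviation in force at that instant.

2021-01-23 22:04 CWC

Query: 2021-01-23 10:04 UTC
Rule 2/2 (CWC, +12:00): 2020-09-18 04:36 UTC ≤ query < +∞
10·60 + 4 + 720 = 1324 min
1324 = 0·1440 + 1324; 1324 = 22·60 + 4 → 22:04, same day
→ 2021-01-23 22:04 CWC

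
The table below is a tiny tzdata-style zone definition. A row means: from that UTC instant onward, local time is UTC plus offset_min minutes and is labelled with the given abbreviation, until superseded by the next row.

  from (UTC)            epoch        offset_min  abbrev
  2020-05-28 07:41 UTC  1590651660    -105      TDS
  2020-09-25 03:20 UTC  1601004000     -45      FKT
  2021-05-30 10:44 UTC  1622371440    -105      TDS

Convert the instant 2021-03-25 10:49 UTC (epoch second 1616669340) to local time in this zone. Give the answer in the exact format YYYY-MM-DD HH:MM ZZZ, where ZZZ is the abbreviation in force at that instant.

Query: 2021-03-25 10:49 UTC
Rule 2/3 (FKT, -00:45): 2020-09-25 03:20 UTC ≤ query < 2021-05-30 10:44 UTC
10·60 + 49 - 45 = 604 min
604 = 0·1440 + 604; 604 = 10·60 + 4 → 10:04, same day
→ 2021-03-25 10:04 FKT

2021-03-25 10:04 FKT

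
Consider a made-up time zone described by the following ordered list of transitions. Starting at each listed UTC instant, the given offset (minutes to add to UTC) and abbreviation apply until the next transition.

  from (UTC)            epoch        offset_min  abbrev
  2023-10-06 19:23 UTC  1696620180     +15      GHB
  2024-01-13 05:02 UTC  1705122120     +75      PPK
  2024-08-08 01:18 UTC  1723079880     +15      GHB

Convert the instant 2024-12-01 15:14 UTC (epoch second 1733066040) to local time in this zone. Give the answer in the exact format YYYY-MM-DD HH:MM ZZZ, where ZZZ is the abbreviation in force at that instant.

Query: 2024-12-01 15:14 UTC
Rule 3/3 (GHB, +00:15): 2024-08-08 01:18 UTC ≤ query < +∞
15·60 + 14 + 15 = 929 min
929 = 0·1440 + 929; 929 = 15·60 + 29 → 15:29, same day
→ 2024-12-01 15:29 GHB

2024-12-01 15:29 GHB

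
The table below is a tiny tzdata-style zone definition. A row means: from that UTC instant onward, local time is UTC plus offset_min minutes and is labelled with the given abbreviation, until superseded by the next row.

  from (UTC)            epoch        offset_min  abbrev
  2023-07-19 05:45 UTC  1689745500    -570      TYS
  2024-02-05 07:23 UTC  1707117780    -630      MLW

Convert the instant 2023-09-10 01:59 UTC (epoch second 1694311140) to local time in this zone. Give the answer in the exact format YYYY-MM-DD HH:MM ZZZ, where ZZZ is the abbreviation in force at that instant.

2023-09-09 16:29 TYS

Query: 2023-09-10 01:59 UTC
Rule 1/2 (TYS, -09:30): 2023-07-19 05:45 UTC ≤ query < 2024-02-05 07:23 UTC
1·60 + 59 - 570 = -451 min
-451 = -1·1440 + 989; 989 = 16·60 + 29 → 16:29, 2023-09-10 - 1 day = 2023-09-09
→ 2023-09-09 16:29 TYS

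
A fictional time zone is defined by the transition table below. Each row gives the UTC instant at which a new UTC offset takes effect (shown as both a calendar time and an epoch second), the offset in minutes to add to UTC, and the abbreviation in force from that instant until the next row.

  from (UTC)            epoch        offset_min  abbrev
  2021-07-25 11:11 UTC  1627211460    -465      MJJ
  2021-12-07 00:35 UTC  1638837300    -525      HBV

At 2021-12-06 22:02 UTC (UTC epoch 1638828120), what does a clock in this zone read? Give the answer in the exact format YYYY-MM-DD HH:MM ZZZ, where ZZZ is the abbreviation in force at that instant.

Query: 2021-12-06 22:02 UTC
Rule 1/2 (MJJ, -07:45): 2021-07-25 11:11 UTC ≤ query < 2021-12-07 00:35 UTC
22·60 + 2 - 465 = 857 min
857 = 0·1440 + 857; 857 = 14·60 + 17 → 14:17, same day
→ 2021-12-06 14:17 MJJ

2021-12-06 14:17 MJJ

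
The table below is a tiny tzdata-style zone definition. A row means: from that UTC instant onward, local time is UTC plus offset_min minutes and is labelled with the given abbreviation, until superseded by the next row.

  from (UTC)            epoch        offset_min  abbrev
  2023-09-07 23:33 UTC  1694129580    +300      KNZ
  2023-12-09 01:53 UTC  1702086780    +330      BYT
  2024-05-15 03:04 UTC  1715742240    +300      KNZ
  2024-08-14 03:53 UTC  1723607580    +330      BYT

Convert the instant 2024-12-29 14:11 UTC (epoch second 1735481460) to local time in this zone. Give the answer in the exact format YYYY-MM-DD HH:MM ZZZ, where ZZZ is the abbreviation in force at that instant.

2024-12-29 19:41 BYT

Query: 2024-12-29 14:11 UTC
Rule 4/4 (BYT, +05:30): 2024-08-14 03:53 UTC ≤ query < +∞
14·60 + 11 + 330 = 1181 min
1181 = 0·1440 + 1181; 1181 = 19·60 + 41 → 19:41, same day
→ 2024-12-29 19:41 BYT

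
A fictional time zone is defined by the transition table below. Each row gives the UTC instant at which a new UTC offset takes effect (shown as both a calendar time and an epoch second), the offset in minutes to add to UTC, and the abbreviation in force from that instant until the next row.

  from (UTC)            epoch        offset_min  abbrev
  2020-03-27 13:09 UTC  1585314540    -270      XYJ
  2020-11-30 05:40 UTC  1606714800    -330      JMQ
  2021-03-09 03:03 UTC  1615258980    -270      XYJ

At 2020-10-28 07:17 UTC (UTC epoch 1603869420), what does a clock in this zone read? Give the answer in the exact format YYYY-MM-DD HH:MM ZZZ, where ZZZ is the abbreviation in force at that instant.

Query: 2020-10-28 07:17 UTC
Rule 1/3 (XYJ, -04:30): 2020-03-27 13:09 UTC ≤ query < 2020-11-30 05:40 UTC
7·60 + 17 - 270 = 167 min
167 = 0·1440 + 167; 167 = 2·60 + 47 → 02:47, same day
→ 2020-10-28 02:47 XYJ

2020-10-28 02:47 XYJ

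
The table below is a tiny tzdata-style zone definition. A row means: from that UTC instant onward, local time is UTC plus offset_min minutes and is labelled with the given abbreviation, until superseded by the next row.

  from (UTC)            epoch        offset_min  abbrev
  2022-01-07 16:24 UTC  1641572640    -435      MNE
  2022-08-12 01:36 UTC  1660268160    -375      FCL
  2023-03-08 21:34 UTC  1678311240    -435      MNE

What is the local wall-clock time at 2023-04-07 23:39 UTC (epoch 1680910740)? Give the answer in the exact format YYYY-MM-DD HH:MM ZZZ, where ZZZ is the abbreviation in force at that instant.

Query: 2023-04-07 23:39 UTC
Rule 3/3 (MNE, -07:15): 2023-03-08 21:34 UTC ≤ query < +∞
23·60 + 39 - 435 = 984 min
984 = 0·1440 + 984; 984 = 16·60 + 24 → 16:24, same day
→ 2023-04-07 16:24 MNE

2023-04-07 16:24 MNE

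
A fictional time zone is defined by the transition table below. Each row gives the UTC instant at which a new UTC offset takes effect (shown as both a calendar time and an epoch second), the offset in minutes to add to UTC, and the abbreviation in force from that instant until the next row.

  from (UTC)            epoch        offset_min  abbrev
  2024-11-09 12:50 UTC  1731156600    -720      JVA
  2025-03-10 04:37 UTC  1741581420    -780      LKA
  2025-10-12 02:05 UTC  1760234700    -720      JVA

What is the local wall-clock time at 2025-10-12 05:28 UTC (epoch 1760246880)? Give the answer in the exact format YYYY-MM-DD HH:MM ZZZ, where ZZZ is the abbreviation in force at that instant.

Query: 2025-10-12 05:28 UTC
Rule 3/3 (JVA, -12:00): 2025-10-12 02:05 UTC ≤ query < +∞
5·60 + 28 - 720 = -392 min
-392 = -1·1440 + 1048; 1048 = 17·60 + 28 → 17:28, 2025-10-12 - 1 day = 2025-10-11
→ 2025-10-11 17:28 JVA

2025-10-11 17:28 JVA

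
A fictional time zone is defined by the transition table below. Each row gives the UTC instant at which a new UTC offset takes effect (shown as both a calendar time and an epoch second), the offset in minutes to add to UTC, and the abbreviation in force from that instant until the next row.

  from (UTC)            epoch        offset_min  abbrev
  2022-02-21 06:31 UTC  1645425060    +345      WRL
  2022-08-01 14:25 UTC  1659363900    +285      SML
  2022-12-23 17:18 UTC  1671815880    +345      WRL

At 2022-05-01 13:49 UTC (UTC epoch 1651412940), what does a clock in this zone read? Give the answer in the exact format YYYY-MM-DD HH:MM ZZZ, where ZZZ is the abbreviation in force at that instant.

Query: 2022-05-01 13:49 UTC
Rule 1/3 (WRL, +05:45): 2022-02-21 06:31 UTC ≤ query < 2022-08-01 14:25 UTC
13·60 + 49 + 345 = 1174 min
1174 = 0·1440 + 1174; 1174 = 19·60 + 34 → 19:34, same day
→ 2022-05-01 19:34 WRL

2022-05-01 19:34 WRL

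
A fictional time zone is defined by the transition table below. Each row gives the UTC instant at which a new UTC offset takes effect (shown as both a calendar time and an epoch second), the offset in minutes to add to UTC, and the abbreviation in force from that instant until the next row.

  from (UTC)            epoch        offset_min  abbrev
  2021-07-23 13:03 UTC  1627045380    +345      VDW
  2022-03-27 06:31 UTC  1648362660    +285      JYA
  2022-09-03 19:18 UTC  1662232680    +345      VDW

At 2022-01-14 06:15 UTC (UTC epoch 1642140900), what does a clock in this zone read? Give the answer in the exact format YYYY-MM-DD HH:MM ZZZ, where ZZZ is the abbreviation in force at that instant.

2022-01-14 12:00 VDW

Query: 2022-01-14 06:15 UTC
Rule 1/3 (VDW, +05:45): 2021-07-23 13:03 UTC ≤ query < 2022-03-27 06:31 UTC
6·60 + 15 + 345 = 720 min
720 = 0·1440 + 720; 720 = 12·60 + 0 → 12:00, same day
→ 2022-01-14 12:00 VDW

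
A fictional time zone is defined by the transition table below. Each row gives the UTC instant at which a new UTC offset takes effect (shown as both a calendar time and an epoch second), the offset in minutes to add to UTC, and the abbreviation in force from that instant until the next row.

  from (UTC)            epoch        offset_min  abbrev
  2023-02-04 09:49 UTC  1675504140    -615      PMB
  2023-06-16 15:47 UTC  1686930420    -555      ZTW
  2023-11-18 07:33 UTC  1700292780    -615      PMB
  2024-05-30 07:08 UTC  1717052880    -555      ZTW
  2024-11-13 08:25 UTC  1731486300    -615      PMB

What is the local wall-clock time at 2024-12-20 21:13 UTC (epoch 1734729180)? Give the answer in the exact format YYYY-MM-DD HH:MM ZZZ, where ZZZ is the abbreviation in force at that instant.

2024-12-20 10:58 PMB

Query: 2024-12-20 21:13 UTC
Rule 5/5 (PMB, -10:15): 2024-11-13 08:25 UTC ≤ query < +∞
21·60 + 13 - 615 = 658 min
658 = 0·1440 + 658; 658 = 10·60 + 58 → 10:58, same day
→ 2024-12-20 10:58 PMB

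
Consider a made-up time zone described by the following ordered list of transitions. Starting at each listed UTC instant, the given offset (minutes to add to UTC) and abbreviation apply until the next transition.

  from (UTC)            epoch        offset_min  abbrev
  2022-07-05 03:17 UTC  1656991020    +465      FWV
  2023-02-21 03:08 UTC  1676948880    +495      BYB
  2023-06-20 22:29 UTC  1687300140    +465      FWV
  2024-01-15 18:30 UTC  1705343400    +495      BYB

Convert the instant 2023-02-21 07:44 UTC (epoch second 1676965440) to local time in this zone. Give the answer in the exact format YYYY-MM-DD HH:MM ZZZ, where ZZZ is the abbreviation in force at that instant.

Query: 2023-02-21 07:44 UTC
Rule 2/4 (BYB, +08:15): 2023-02-21 03:08 UTC ≤ query < 2023-06-20 22:29 UTC
7·60 + 44 + 495 = 959 min
959 = 0·1440 + 959; 959 = 15·60 + 59 → 15:59, same day
→ 2023-02-21 15:59 BYB

2023-02-21 15:59 BYB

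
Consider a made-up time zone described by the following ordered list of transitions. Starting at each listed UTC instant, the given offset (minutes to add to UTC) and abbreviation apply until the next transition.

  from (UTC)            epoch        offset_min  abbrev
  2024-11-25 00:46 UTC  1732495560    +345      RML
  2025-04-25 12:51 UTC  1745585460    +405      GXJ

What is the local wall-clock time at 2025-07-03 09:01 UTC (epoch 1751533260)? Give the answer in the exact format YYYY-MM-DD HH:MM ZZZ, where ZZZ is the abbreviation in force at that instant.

Query: 2025-07-03 09:01 UTC
Rule 2/2 (GXJ, +06:45): 2025-04-25 12:51 UTC ≤ query < +∞
9·60 + 1 + 405 = 946 min
946 = 0·1440 + 946; 946 = 15·60 + 46 → 15:46, same day
→ 2025-07-03 15:46 GXJ

2025-07-03 15:46 GXJ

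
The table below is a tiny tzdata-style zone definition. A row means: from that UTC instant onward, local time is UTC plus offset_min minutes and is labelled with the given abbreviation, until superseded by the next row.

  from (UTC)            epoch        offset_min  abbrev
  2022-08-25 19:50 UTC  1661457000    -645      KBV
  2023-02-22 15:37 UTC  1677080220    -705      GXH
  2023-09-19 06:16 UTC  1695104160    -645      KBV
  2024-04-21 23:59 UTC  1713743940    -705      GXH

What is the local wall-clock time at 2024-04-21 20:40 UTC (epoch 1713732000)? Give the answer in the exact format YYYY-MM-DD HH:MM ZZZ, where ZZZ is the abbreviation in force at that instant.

Query: 2024-04-21 20:40 UTC
Rule 3/4 (KBV, -10:45): 2023-09-19 06:16 UTC ≤ query < 2024-04-21 23:59 UTC
20·60 + 40 - 645 = 595 min
595 = 0·1440 + 595; 595 = 9·60 + 55 → 09:55, same day
→ 2024-04-21 09:55 KBV

2024-04-21 09:55 KBV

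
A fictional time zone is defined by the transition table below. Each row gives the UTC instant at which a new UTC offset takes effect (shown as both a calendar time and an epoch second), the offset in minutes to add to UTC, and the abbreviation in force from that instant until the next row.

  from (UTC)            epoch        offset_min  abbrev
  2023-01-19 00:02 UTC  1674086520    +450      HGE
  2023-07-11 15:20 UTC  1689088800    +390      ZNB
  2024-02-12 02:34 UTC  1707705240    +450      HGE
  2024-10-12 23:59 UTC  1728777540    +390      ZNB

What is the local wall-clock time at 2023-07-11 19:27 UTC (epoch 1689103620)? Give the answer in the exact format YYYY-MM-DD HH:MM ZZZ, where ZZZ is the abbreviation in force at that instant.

2023-07-12 01:57 ZNB

Query: 2023-07-11 19:27 UTC
Rule 2/4 (ZNB, +06:30): 2023-07-11 15:20 UTC ≤ query < 2024-02-12 02:34 UTC
19·60 + 27 + 390 = 1557 min
1557 = 1·1440 + 117; 117 = 1·60 + 57 → 01:57, 2023-07-11 + 1 day = 2023-07-12
→ 2023-07-12 01:57 ZNB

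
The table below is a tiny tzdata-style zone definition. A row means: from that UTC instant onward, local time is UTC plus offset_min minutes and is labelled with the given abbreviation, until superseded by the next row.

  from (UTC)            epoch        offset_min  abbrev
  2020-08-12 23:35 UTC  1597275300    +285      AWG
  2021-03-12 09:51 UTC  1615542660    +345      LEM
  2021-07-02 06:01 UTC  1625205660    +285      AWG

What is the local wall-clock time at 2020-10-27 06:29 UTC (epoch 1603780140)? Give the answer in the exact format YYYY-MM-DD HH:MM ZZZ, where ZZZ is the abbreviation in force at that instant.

2020-10-27 11:14 AWG

Query: 2020-10-27 06:29 UTC
Rule 1/3 (AWG, +04:45): 2020-08-12 23:35 UTC ≤ query < 2021-03-12 09:51 UTC
6·60 + 29 + 285 = 674 min
674 = 0·1440 + 674; 674 = 11·60 + 14 → 11:14, same day
→ 2020-10-27 11:14 AWG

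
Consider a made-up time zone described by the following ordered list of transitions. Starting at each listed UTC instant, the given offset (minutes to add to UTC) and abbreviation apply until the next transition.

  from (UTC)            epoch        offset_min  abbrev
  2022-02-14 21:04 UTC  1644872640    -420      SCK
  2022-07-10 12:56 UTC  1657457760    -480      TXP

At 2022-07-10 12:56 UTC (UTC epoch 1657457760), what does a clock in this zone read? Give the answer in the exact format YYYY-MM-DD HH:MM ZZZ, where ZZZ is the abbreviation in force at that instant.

Query: 2022-07-10 12:56 UTC
Rule 2/2 (TXP, -08:00): 2022-07-10 12:56 UTC ≤ query < +∞
12·60 + 56 - 480 = 296 min
296 = 0·1440 + 296; 296 = 4·60 + 56 → 04:56, same day
→ 2022-07-10 04:56 TXP

2022-07-10 04:56 TXP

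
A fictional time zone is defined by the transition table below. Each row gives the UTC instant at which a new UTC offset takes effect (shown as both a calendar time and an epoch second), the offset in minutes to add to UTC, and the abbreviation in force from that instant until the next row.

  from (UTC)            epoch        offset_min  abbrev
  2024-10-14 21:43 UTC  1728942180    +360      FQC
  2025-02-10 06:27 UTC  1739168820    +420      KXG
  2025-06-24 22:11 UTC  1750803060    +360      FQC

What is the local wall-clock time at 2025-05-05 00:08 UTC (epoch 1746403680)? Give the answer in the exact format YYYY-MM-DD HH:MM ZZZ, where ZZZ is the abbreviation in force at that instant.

2025-05-05 07:08 KXG

Query: 2025-05-05 00:08 UTC
Rule 2/3 (KXG, +07:00): 2025-02-10 06:27 UTC ≤ query < 2025-06-24 22:11 UTC
0·60 + 8 + 420 = 428 min
428 = 0·1440 + 428; 428 = 7·60 + 8 → 07:08, same day
→ 2025-05-05 07:08 KXG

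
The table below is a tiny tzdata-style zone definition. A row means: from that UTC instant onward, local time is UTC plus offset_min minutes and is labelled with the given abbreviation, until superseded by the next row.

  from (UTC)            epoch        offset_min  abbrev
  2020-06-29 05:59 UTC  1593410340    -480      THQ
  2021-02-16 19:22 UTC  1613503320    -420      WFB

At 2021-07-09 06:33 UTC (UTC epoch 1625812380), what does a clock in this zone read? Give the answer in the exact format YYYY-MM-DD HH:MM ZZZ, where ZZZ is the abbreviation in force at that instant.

2021-07-08 23:33 WFB

Query: 2021-07-09 06:33 UTC
Rule 2/2 (WFB, -07:00): 2021-02-16 19:22 UTC ≤ query < +∞
6·60 + 33 - 420 = -27 min
-27 = -1·1440 + 1413; 1413 = 23·60 + 33 → 23:33, 2021-07-09 - 1 day = 2021-07-08
→ 2021-07-08 23:33 WFB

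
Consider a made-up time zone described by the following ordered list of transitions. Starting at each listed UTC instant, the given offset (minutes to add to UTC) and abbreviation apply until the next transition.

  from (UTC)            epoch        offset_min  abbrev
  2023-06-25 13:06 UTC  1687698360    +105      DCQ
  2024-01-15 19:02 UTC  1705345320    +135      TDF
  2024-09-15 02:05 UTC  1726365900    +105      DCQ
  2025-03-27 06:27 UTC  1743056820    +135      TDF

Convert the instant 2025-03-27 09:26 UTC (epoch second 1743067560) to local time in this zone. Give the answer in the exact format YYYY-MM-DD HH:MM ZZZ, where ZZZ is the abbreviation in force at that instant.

2025-03-27 11:41 TDF

Query: 2025-03-27 09:26 UTC
Rule 4/4 (TDF, +02:15): 2025-03-27 06:27 UTC ≤ query < +∞
9·60 + 26 + 135 = 701 min
701 = 0·1440 + 701; 701 = 11·60 + 41 → 11:41, same day
→ 2025-03-27 11:41 TDF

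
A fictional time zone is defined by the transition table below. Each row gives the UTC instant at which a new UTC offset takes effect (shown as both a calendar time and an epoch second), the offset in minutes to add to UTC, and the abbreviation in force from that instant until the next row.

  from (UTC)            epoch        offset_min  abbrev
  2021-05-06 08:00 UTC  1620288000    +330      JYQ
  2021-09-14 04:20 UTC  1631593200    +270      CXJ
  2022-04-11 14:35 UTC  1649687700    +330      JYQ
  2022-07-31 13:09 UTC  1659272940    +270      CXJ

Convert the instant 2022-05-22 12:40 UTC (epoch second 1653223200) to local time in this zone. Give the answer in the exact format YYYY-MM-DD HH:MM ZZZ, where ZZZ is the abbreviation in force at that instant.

Query: 2022-05-22 12:40 UTC
Rule 3/4 (JYQ, +05:30): 2022-04-11 14:35 UTC ≤ query < 2022-07-31 13:09 UTC
12·60 + 40 + 330 = 1090 min
1090 = 0·1440 + 1090; 1090 = 18·60 + 10 → 18:10, same day
→ 2022-05-22 18:10 JYQ

2022-05-22 18:10 JYQ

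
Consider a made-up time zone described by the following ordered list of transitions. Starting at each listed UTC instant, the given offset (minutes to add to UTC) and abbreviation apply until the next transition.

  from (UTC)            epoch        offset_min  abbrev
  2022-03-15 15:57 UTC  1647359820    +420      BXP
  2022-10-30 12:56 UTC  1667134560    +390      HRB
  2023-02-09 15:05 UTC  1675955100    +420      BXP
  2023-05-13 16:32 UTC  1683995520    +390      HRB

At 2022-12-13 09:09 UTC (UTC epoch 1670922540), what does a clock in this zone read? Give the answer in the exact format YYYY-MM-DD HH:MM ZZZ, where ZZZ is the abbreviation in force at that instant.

2022-12-13 15:39 HRB

Query: 2022-12-13 09:09 UTC
Rule 2/4 (HRB, +06:30): 2022-10-30 12:56 UTC ≤ query < 2023-02-09 15:05 UTC
9·60 + 9 + 390 = 939 min
939 = 0·1440 + 939; 939 = 15·60 + 39 → 15:39, same day
→ 2022-12-13 15:39 HRB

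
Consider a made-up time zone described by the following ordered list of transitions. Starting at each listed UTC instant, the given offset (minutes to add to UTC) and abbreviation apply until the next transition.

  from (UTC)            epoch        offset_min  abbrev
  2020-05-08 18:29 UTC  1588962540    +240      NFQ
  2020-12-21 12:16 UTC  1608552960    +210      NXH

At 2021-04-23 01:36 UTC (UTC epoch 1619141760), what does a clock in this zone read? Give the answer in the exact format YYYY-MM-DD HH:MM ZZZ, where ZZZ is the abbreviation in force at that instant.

Query: 2021-04-23 01:36 UTC
Rule 2/2 (NXH, +03:30): 2020-12-21 12:16 UTC ≤ query < +∞
1·60 + 36 + 210 = 306 min
306 = 0·1440 + 306; 306 = 5·60 + 6 → 05:06, same day
→ 2021-04-23 05:06 NXH

2021-04-23 05:06 NXH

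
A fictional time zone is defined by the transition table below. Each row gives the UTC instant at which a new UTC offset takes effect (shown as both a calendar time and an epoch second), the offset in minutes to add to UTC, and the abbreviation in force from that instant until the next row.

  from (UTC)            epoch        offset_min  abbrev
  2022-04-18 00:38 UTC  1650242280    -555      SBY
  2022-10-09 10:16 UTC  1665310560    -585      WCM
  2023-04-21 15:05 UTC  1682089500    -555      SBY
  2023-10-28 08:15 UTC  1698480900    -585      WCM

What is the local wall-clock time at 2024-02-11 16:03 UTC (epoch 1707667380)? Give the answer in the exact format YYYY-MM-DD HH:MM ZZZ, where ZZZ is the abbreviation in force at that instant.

2024-02-11 06:18 WCM

Query: 2024-02-11 16:03 UTC
Rule 4/4 (WCM, -09:45): 2023-10-28 08:15 UTC ≤ query < +∞
16·60 + 3 - 585 = 378 min
378 = 0·1440 + 378; 378 = 6·60 + 18 → 06:18, same day
→ 2024-02-11 06:18 WCM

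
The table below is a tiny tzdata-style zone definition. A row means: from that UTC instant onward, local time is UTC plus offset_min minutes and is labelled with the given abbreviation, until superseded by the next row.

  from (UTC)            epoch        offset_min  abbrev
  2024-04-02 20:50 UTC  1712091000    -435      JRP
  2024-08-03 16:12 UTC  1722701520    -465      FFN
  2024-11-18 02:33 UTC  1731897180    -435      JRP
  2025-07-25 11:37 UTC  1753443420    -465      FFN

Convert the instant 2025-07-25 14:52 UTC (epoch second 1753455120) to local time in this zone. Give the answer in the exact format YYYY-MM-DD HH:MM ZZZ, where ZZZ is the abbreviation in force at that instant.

Query: 2025-07-25 14:52 UTC
Rule 4/4 (FFN, -07:45): 2025-07-25 11:37 UTC ≤ query < +∞
14·60 + 52 - 465 = 427 min
427 = 0·1440 + 427; 427 = 7·60 + 7 → 07:07, same day
→ 2025-07-25 07:07 FFN

2025-07-25 07:07 FFN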